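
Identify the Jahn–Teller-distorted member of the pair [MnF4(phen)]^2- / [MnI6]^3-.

[MnI6]^3-

[MnF4(phen)]^2-: Ligand charges: each fluoride is −1; 1,10-phenanthroline is neutral. With an overall charge of −2 the manganese centre must be in the +2 oxidation state. Manganese is a group-7 element; Mn(II) is therefore d⁵. Fluoride is a weak-field ligand for a first-row metal, so the complex is high-spin. The d⁵ configuration leaves the e_g set evenly filled (or empty) — no strong Jahn–Teller driving force.
[MnI6]^3-: Summing ligand charges against the −3 overall charge gives an oxidation state of +3 for manganese. Group 7 minus oxidation state 3 gives a d⁴ configuration. Iodide is a weak-field ligand for a first-row metal, so the complex is high-spin. The t₂g³e_g¹ (high-spin) configuration has an unevenly filled e_g set; the Jahn–Teller theorem predicts a tetragonal distortion (typically axial elongation) to lift the degeneracy.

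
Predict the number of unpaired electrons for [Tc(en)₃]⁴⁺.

3

Summing ligand charges against the +4 overall charge gives an oxidation state of +4 for technetium.
Tc sits in group 7, so the d-electron count is 7 − 4 = 3.
Counting donor atoms: 3×ethylenediamine (bidentate) → 6 donors. Coordination number = 6.
In an octahedral field the d³ configuration is t₂g³e_g⁰ (only one arrangement possible), giving 3 unpaired electrons.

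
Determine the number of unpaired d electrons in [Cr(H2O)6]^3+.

3

Summing ligand charges against the +3 overall charge gives an oxidation state of +3 for chromium.
Cr sits in group 6, so the d-electron count is 6 − 3 = 3.
In an octahedral field the d³ configuration is t₂g³e_g⁰ (only one arrangement possible), giving 3 unpaired electrons.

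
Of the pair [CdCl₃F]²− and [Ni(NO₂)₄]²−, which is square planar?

[Ni(NO₂)₄]²−

For [CdCl₃F]²−: Ligand charges: each chloride is −1; each fluoride is −1. With an overall charge of −2 the cadmium centre must be in the +2 oxidation state. Cadmium is a group-12 element; Cd(II) is therefore d¹⁰. A d¹⁰ ion has no crystal-field stabilisation preference between square planar and tetrahedral, so four ligands adopt the sterically favoured tetrahedral geometry. → tetrahedral.
For [Ni(NO₂)₄]²−: Ligand charges: each nitro (N-bound nitrite) is −1. With an overall charge of −2 the nickel centre must be in the +2 oxidation state. Group 10 minus oxidation state 2 gives a d⁸ configuration. Nitro (N-bound nitrite) is a strong-field ligand (high in the spectrochemical series). A 3d d⁸ ion with strong-field ligands gains enough CFSE to favour square planar over tetrahedral. → square planar.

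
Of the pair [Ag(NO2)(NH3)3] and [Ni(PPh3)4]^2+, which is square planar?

For [Ag(NO2)(NH3)3]: Ligand charges: each nitro (N-bound nitrite) is −1; ammonia is neutral. With an overall charge of 0 the silver centre must be in the +1 oxidation state. Ag sits in group 11, so the d-electron count is 11 − 1 = 10. A d¹⁰ ion has no crystal-field stabilisation preference between square planar and tetrahedral, so four ligands adopt the sterically favoured tetrahedral geometry. → tetrahedral.
For [Ni(PPh3)4]^2+: Summing ligand charges against the +2 overall charge gives an oxidation state of +2 for nickel. Nickel is a group-10 element; Ni(II) is therefore d⁸. Triphenylphosphine is a strong-field ligand (high in the spectrochemical series). A 3d d⁸ ion with strong-field ligands gains enough CFSE to favour square planar over tetrahedral. → square planar.

[Ni(PPh3)4]^2+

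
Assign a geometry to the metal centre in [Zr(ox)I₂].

tetrahedral

Ligand charges: each oxalate is −2; each iodide is −1. With an overall charge of 0 the zirconium centre must be in the +4 oxidation state.
Zr sits in group 4, so the d-electron count is 4 − 4 = 0.
Counting donor atoms: 1×oxalate (bidentate) → 2 donors; 2×iodide (monodentate) → 2 donors. Coordination number = 4.
A d⁰ ion has no crystal-field stabilisation preference between square planar and tetrahedral, so four ligands adopt the sterically favoured tetrahedral geometry.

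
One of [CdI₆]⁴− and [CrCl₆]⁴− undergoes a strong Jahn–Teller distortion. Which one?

[CrCl₆]⁴−

[CdI₆]⁴−: Each iodide is −1; balancing the −4 overall charge requires Cd(II). Cd sits in group 12, so the d-electron count is 12 − 2 = 10. The d¹⁰ configuration leaves the e_g set evenly filled (or empty) — no strong Jahn–Teller driving force.
[CrCl₆]⁴−: Each chloride is −1; balancing the −4 overall charge requires Cr(II). Group 6 minus oxidation state 2 gives a d⁴ configuration. Chloride is a weak-field ligand for a first-row metal, so the complex is high-spin. The t₂g³e_g¹ (high-spin) configuration has an unevenly filled e_g set; the Jahn–Teller theorem predicts a tetragonal distortion (typically axial elongation) to lift the degeneracy.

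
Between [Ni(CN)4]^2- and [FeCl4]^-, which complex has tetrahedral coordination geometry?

[FeCl4]^-

For [Ni(CN)4]^2-: Summing ligand charges against the −2 overall charge gives an oxidation state of +2 for nickel. Ni sits in group 10, so the d-electron count is 10 − 2 = 8. Cyanide is a strong-field ligand (high in the spectrochemical series). A 3d d⁸ ion with strong-field ligands gains enough CFSE to favour square planar over tetrahedral. → square planar.
For [FeCl4]^-: Ligand charges: each chloride is −1. With an overall charge of −1 the iron centre must be in the +3 oxidation state. Iron is a group-8 element; Fe(III) is therefore d⁵. A high-spin d⁵ ion has zero CFSE in either geometry, so four ligands adopt the sterically favoured tetrahedral geometry. → tetrahedral.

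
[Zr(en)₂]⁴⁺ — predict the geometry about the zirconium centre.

Ethylenediamine is neutral; balancing the +4 overall charge requires Zr(IV).
Zr sits in group 4, so the d-electron count is 4 − 4 = 0.
Counting donor atoms: 2×ethylenediamine (bidentate) → 4 donors. Coordination number = 4.
A d⁰ ion has no crystal-field stabilisation preference between square planar and tetrahedral, so four ligands adopt the sterically favoured tetrahedral geometry.

tetrahedral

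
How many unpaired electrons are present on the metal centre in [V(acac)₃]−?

3

Ligand charges: each acetylacetonate is −1. With an overall charge of −1 the vanadium centre must be in the +2 oxidation state.
Vanadium is a group-5 element; V(II) is therefore d³.
Counting donor atoms: 3×acetylacetonate (bidentate) → 6 donors. Coordination number = 6.
In an octahedral field the d³ configuration is t₂g³e_g⁰ (only one arrangement possible), giving 3 unpaired electrons.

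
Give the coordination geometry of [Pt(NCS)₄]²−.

Each isothiocyanate is −1; balancing the −2 overall charge requires Pt(II).
Pt sits in group 10, so the d-electron count is 10 − 2 = 8.
With 4 monodentate ligands the coordination number is 4.
A 5d d⁸ ion has a large crystal-field splitting; square planar leaves the high-energy d_{x²−y²} orbital empty and maximises CFSE.

square planar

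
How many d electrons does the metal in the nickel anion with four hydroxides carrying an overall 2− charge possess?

d8

Summing ligand charges against the −2 overall charge gives an oxidation state of +2 for nickel.
Ni sits in group 10, so the d-electron count is 10 − 2 = 8.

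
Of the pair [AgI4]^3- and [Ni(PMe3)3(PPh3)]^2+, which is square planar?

For [AgI4]^3-: Summing ligand charges against the −3 overall charge gives an oxidation state of +1 for silver. Silver is a group-11 element; Ag(I) is therefore d¹⁰. A d¹⁰ ion has no crystal-field stabilisation preference between square planar and tetrahedral, so four ligands adopt the sterically favoured tetrahedral geometry. → tetrahedral.
For [Ni(PMe3)3(PPh3)]^2+: Ligand charges: trimethylphosphine is neutral; triphenylphosphine is neutral. With an overall charge of +2 the nickel centre must be in the +2 oxidation state. Group 10 minus oxidation state 2 gives a d⁸ configuration. Trimethylphosphine and triphenylphosphine are strong-field ligands (high in the spectrochemical series). A 3d d⁸ ion with strong-field ligands gains enough CFSE to favour square planar over tetrahedral. → square planar.

[Ni(PMe3)3(PPh3)]^2+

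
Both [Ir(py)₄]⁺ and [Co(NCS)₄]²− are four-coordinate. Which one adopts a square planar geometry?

[Ir(py)₄]⁺

For [Ir(py)₄]⁺: Ligand charges: pyridine is neutral. With an overall charge of +1 the iridium centre must be in the +1 oxidation state. Ir sits in group 9, so the d-electron count is 9 − 1 = 8. A 5d d⁸ ion has a large crystal-field splitting; square planar leaves the high-energy d_{x²−y²} orbital empty and maximises CFSE. → square planar.
For [Co(NCS)₄]²−: Each isothiocyanate is −1; balancing the −2 overall charge requires Co(II). Co sits in group 9, so the d-electron count is 9 − 2 = 7. For a high-spin 3d d⁷ ion with weak-field ligands the small Δₜ gives little square-planar CFSE advantage, so four ligands adopt the sterically favoured tetrahedral geometry. → tetrahedral.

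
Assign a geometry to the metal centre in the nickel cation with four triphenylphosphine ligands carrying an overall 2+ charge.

square planar

Triphenylphosphine is neutral; balancing the +2 overall charge requires Ni(II).
Group 10 minus oxidation state 2 gives a d⁸ configuration.
With 4 monodentate ligands the coordination number is 4.
Triphenylphosphine is a strong-field ligand (high in the spectrochemical series).
A 3d d⁸ ion with strong-field ligands gains enough CFSE to favour square planar over tetrahedral.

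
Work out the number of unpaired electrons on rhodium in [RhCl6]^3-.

Ligand charges: each chloride is −1. With an overall charge of −3 the rhodium centre must be in the +3 oxidation state.
Rhodium is a group-9 element; Rh(III) is therefore d⁶.
The spin state decides the count: a 4d ion has a large Δₒ and is invariably low-spin.
An octahedral low-spin d⁶ ion is t₂g⁶e_g⁰, giving 0 unpaired electrons.

0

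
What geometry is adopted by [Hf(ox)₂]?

tetrahedral

Each oxalate is −2; balancing the 0 overall charge requires Hf(IV).
Group 4 minus oxidation state 4 gives a d⁰ configuration.
Counting donor atoms: 2×oxalate (bidentate) → 4 donors. Coordination number = 4.
A d⁰ ion has no crystal-field stabilisation preference between square planar and tetrahedral, so four ligands adopt the sterically favoured tetrahedral geometry.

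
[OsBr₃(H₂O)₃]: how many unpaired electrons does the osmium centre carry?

1

Ligand charges: each bromide is −1; water is neutral. With an overall charge of 0 the osmium centre must be in the +3 oxidation state.
Group 8 minus oxidation state 3 gives a d⁵ configuration.
The spin state decides the count: a 5d ion has a large Δₒ and is invariably low-spin.
An octahedral low-spin d⁵ ion is t₂g⁵e_g⁰, giving 1 unpaired electron.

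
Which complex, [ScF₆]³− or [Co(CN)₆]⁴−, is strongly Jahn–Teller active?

[ScF₆]³−: Each fluoride is −1; balancing the −3 overall charge requires Sc(III). Scandium is a group-3 element; Sc(III) is therefore d⁰. The d⁰ configuration leaves the e_g set evenly filled (or empty) — no strong Jahn–Teller driving force.
[Co(CN)₆]⁴−: Each cyanide is −1; balancing the −4 overall charge requires Co(II). Co sits in group 9, so the d-electron count is 9 − 2 = 7. Cyanide is a strong-field ligand (high in the spectrochemical series) for a first-row metal, so the complex is low-spin. The t₂g⁶e_g¹ (low-spin) configuration has an unevenly filled e_g set; the Jahn–Teller theorem predicts a tetragonal distortion (typically axial elongation) to lift the degeneracy.

[Co(CN)₆]⁴−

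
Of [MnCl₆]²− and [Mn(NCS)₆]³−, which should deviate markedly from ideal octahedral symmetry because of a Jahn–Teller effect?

[Mn(NCS)₆]³−

[MnCl₆]²−: Each chloride is −1; balancing the −2 overall charge requires Mn(IV). Mn sits in group 7, so the d-electron count is 7 − 4 = 3. The d³ configuration leaves the e_g set evenly filled (or empty) — no strong Jahn–Teller driving force.
[Mn(NCS)₆]³−: Summing ligand charges against the −3 overall charge gives an oxidation state of +3 for manganese. Manganese is a group-7 element; Mn(III) is therefore d⁴. Isothiocyanate is a weak-field ligand for a first-row metal, so the complex is high-spin. The t₂g³e_g¹ (high-spin) configuration has an unevenly filled e_g set; the Jahn–Teller theorem predicts a tetragonal distortion (typically axial elongation) to lift the degeneracy.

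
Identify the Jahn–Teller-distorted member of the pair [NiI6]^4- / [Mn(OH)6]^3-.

[Mn(OH)6]^3-

[NiI6]^4-: Each iodide is −1; balancing the −4 overall charge requires Ni(II). Group 10 minus oxidation state 2 gives a d⁸ configuration. The d⁸ configuration leaves the e_g set evenly filled (or empty) — no strong Jahn–Teller driving force.
[Mn(OH)6]^3-: Each hydroxide is −1; balancing the −3 overall charge requires Mn(III). Group 7 minus oxidation state 3 gives a d⁴ configuration. Hydroxide is a weak-field ligand for a first-row metal, so the complex is high-spin. The t₂g³e_g¹ (high-spin) configuration has an unevenly filled e_g set; the Jahn–Teller theorem predicts a tetragonal distortion (typically axial elongation) to lift the degeneracy.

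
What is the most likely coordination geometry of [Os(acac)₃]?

octahedral

Summing ligand charges against the 0 overall charge gives an oxidation state of +3 for osmium.
Os sits in group 8, so the d-electron count is 8 − 3 = 5.
Counting donor atoms: 3×acetylacetonate (bidentate) → 6 donors. Coordination number = 6.
Six donors around a single metal centre give an octahedral coordination sphere.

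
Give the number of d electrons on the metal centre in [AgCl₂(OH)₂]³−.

Each chloride is −1; each hydroxide is −1; balancing the −3 overall charge requires Ag(I).
Ag sits in group 11, so the d-electron count is 11 − 1 = 10.

d10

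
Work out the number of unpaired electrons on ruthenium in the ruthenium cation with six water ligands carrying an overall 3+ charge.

Water is neutral; balancing the +3 overall charge requires Ru(III).
Group 8 minus oxidation state 3 gives a d⁵ configuration.
The spin state decides the count: a 4d ion has a large Δₒ and is invariably low-spin.
An octahedral low-spin d⁵ ion is t₂g⁵e_g⁰, giving 1 unpaired electron.

1 unpaired electron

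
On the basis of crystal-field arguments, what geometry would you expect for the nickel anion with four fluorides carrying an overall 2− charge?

tetrahedral

Summing ligand charges against the −2 overall charge gives an oxidation state of +2 for nickel.
Nickel is a group-10 element; Ni(II) is therefore d⁸.
With 4 monodentate ligands the coordination number is 4.
Fluoride is a weak-field ligand.
With weak-field ligands the CFSE gain from square planar is small, so a 3d d⁸ ion takes the sterically preferred tetrahedral geometry.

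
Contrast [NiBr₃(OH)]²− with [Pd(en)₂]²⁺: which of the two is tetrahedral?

For [NiBr₃(OH)]²−: Summing ligand charges against the −2 overall charge gives an oxidation state of +2 for nickel. Group 10 minus oxidation state 2 gives a d⁸ configuration. Bromide and hydroxide are weak-field ligands. With weak-field ligands the CFSE gain from square planar is small, so a 3d d⁸ ion takes the sterically preferred tetrahedral geometry. → tetrahedral.
For [Pd(en)₂]²⁺: Ethylenediamine is neutral; balancing the +2 overall charge requires Pd(II). Pd sits in group 10, so the d-electron count is 10 − 2 = 8. A 4d d⁸ ion has a large crystal-field splitting; square planar leaves the high-energy d_{x²−y²} orbital empty and maximises CFSE. → square planar.

[NiBr₃(OH)]²−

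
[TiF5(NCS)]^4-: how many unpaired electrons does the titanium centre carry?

Ligand charges: each fluoride is −1; each isothiocyanate is −1. With an overall charge of −4 the titanium centre must be in the +2 oxidation state.
Ti sits in group 4, so the d-electron count is 4 − 2 = 2.
In an octahedral field the d² configuration is t₂g²e_g⁰ (only one arrangement possible), giving 2 unpaired electrons.

2 unpaired electrons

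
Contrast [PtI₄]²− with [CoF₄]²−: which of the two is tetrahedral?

For [PtI₄]²−: Each iodide is −1; balancing the −2 overall charge requires Pt(II). Platinum is a group-10 element; Pt(II) is therefore d⁸. A 5d d⁸ ion has a large crystal-field splitting; square planar leaves the high-energy d_{x²−y²} orbital empty and maximises CFSE. → square planar.
For [CoF₄]²−: Each fluoride is −1; balancing the −2 overall charge requires Co(II). Cobalt is a group-9 element; Co(II) is therefore d⁷. For a high-spin 3d d⁷ ion with weak-field ligands the small Δₜ gives little square-planar CFSE advantage, so four ligands adopt the sterically favoured tetrahedral geometry. → tetrahedral.

[CoF₄]²−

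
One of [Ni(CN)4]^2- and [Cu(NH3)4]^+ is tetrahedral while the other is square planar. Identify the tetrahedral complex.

[Cu(NH3)4]^+

For [Ni(CN)4]^2-: Summing ligand charges against the −2 overall charge gives an oxidation state of +2 for nickel. Nickel is a group-10 element; Ni(II) is therefore d⁸. Cyanide is a strong-field ligand (high in the spectrochemical series). A 3d d⁸ ion with strong-field ligands gains enough CFSE to favour square planar over tetrahedral. → square planar.
For [Cu(NH3)4]^+: Summing ligand charges against the +1 overall charge gives an oxidation state of +1 for copper. Cu sits in group 11, so the d-electron count is 11 − 1 = 10. A d¹⁰ ion has no crystal-field stabilisation preference between square planar and tetrahedral, so four ligands adopt the sterically favoured tetrahedral geometry. → tetrahedral.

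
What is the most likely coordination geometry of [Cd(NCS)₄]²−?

Each isothiocyanate is −1; balancing the −2 overall charge requires Cd(II).
Cadmium is a group-12 element; Cd(II) is therefore d¹⁰.
With 4 monodentate ligands the coordination number is 4.
A d¹⁰ ion has no crystal-field stabilisation preference between square planar and tetrahedral, so four ligands adopt the sterically favoured tetrahedral geometry.

tetrahedral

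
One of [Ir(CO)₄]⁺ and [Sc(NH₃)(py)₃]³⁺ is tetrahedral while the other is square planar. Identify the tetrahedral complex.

For [Ir(CO)₄]⁺: Ligand charges: carbonyl is neutral. With an overall charge of +1 the iridium centre must be in the +1 oxidation state. Ir sits in group 9, so the d-electron count is 9 − 1 = 8. A 5d d⁸ ion has a large crystal-field splitting; square planar leaves the high-energy d_{x²−y²} orbital empty and maximises CFSE. → square planar.
For [Sc(NH₃)(py)₃]³⁺: Ligand charges: ammonia is neutral; pyridine is neutral. With an overall charge of +3 the scandium centre must be in the +3 oxidation state. Sc sits in group 3, so the d-electron count is 3 − 3 = 0. A d⁰ ion has no crystal-field stabilisation preference between square planar and tetrahedral, so four ligands adopt the sterically favoured tetrahedral geometry. → tetrahedral.

[Sc(NH₃)(py)₃]³⁺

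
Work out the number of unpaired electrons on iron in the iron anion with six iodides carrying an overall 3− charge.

Each iodide is −1; balancing the −3 overall charge requires Fe(III).
Fe sits in group 8, so the d-electron count is 8 − 3 = 5.
The spin state decides the count: Iodide is a weak-field ligand for a first-row metal, so the complex is high-spin.
An octahedral high-spin d⁵ ion is t₂g³e_g², giving 5 unpaired electrons.

5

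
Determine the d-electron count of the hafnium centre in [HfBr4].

d0

Each bromide is −1; balancing the 0 overall charge requires Hf(IV).
Group 4 minus oxidation state 4 gives a d⁰ configuration.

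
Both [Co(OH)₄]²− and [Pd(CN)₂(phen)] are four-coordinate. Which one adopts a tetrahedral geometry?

For [Co(OH)₄]²−: Each hydroxide is −1; balancing the −2 overall charge requires Co(II). Co sits in group 9, so the d-electron count is 9 − 2 = 7. For a high-spin 3d d⁷ ion with weak-field ligands the small Δₜ gives little square-planar CFSE advantage, so four ligands adopt the sterically favoured tetrahedral geometry. → tetrahedral.
For [Pd(CN)₂(phen)]: Summing ligand charges against the 0 overall charge gives an oxidation state of +2 for palladium. Group 10 minus oxidation state 2 gives a d⁸ configuration. A 4d d⁸ ion has a large crystal-field splitting; square planar leaves the high-energy d_{x²−y²} orbital empty and maximises CFSE. → square planar.

[Co(OH)₄]²−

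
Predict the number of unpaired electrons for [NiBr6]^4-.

Each bromide is −1; balancing the −4 overall charge requires Ni(II).
Group 10 minus oxidation state 2 gives a d⁸ configuration.
In an octahedral field the d⁸ configuration is t₂g⁶e_g² (only one arrangement possible), giving 2 unpaired electrons.

2 unpaired electrons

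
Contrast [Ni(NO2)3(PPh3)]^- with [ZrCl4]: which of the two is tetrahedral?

[ZrCl4]

For [Ni(NO2)3(PPh3)]^-: Each nitro (N-bound nitrite) is −1; triphenylphosphine is neutral; balancing the −1 overall charge requires Ni(II). Group 10 minus oxidation state 2 gives a d⁸ configuration. Nitro (N-bound nitrite) and triphenylphosphine are strong-field ligands (high in the spectrochemical series). A 3d d⁸ ion with strong-field ligands gains enough CFSE to favour square planar over tetrahedral. → square planar.
For [ZrCl4]: Summing ligand charges against the 0 overall charge gives an oxidation state of +4 for zirconium. Zr sits in group 4, so the d-electron count is 4 − 4 = 0. A d⁰ ion has no crystal-field stabilisation preference between square planar and tetrahedral, so four ligands adopt the sterically favoured tetrahedral geometry. → tetrahedral.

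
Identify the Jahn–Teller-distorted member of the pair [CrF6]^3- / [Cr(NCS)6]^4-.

[CrF6]^3-: Summing ligand charges against the −3 overall charge gives an oxidation state of +3 for chromium. Chromium is a group-6 element; Cr(III) is therefore d³. The d³ configuration leaves the e_g set evenly filled (or empty) — no strong Jahn–Teller driving force.
[Cr(NCS)6]^4-: Each isothiocyanate is −1; balancing the −4 overall charge requires Cr(II). Cr sits in group 6, so the d-electron count is 6 − 2 = 4. Isothiocyanate is a weak-field ligand for a first-row metal, so the complex is high-spin. The t₂g³e_g¹ (high-spin) configuration has an unevenly filled e_g set; the Jahn–Teller theorem predicts a tetragonal distortion (typically axial elongation) to lift the degeneracy.

[Cr(NCS)6]^4-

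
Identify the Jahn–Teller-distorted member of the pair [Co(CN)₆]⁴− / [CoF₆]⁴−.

[Co(CN)₆]⁴−: Each cyanide is −1; balancing the −4 overall charge requires Co(II). Group 9 minus oxidation state 2 gives a d⁷ configuration. Cyanide is a strong-field ligand (high in the spectrochemical series) for a first-row metal, so the complex is low-spin. The t₂g⁶e_g¹ (low-spin) configuration has an unevenly filled e_g set; the Jahn–Teller theorem predicts a tetragonal distortion (typically axial elongation) to lift the degeneracy.
[CoF₆]⁴−: Summing ligand charges against the −4 overall charge gives an oxidation state of +2 for cobalt. Group 9 minus oxidation state 2 gives a d⁷ configuration. Fluoride is a weak-field ligand for a first-row metal, so the complex is high-spin. The d⁷ configuration leaves the e_g set evenly filled (or empty) — no strong Jahn–Teller driving force.

[Co(CN)₆]⁴−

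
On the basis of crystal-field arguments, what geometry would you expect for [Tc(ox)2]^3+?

Summing ligand charges against the +3 overall charge gives an oxidation state of +7 for technetium.
Tc sits in group 7, so the d-electron count is 7 − 7 = 0.
Counting donor atoms: 2×oxalate (bidentate) → 4 donors. Coordination number = 4.
A d⁰ ion has no crystal-field stabilisation preference between square planar and tetrahedral, so four ligands adopt the sterically favoured tetrahedral geometry.

tetrahedral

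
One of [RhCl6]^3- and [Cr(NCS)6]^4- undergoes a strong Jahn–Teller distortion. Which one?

[RhCl6]^3-: Ligand charges: each chloride is −1. With an overall charge of −3 the rhodium centre must be in the +3 oxidation state. Rhodium is a group-9 element; Rh(III) is therefore d⁶. A 4d ion has a large Δₒ and is invariably low-spin. The d⁶ configuration leaves the e_g set evenly filled (or empty) — no strong Jahn–Teller driving force.
[Cr(NCS)6]^4-: Each isothiocyanate is −1; balancing the −4 overall charge requires Cr(II). Cr sits in group 6, so the d-electron count is 6 − 2 = 4. Isothiocyanate is a weak-field ligand for a first-row metal, so the complex is high-spin. The t₂g³e_g¹ (high-spin) configuration has an unevenly filled e_g set; the Jahn–Teller theorem predicts a tetragonal distortion (typically axial elongation) to lift the degeneracy.

[Cr(NCS)6]^4-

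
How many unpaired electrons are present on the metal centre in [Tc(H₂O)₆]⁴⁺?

Ligand charges: water is neutral. With an overall charge of +4 the technetium centre must be in the +4 oxidation state.
Group 7 minus oxidation state 4 gives a d³ configuration.
In an octahedral field the d³ configuration is t₂g³e_g⁰ (only one arrangement possible), giving 3 unpaired electrons.

3 unpaired electrons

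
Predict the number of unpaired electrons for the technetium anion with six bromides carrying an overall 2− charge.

3 unpaired electrons

Summing ligand charges against the −2 overall charge gives an oxidation state of +4 for technetium.
Group 7 minus oxidation state 4 gives a d³ configuration.
In an octahedral field the d³ configuration is t₂g³e_g⁰ (only one arrangement possible), giving 3 unpaired electrons.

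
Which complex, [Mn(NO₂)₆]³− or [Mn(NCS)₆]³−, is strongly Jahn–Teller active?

[Mn(NO₂)₆]³−: Summing ligand charges against the −3 overall charge gives an oxidation state of +3 for manganese. Mn sits in group 7, so the d-electron count is 7 − 3 = 4. Nitro (N-bound nitrite) is a strong-field ligand (high in the spectrochemical series) for a first-row metal, so the complex is low-spin. The d⁴ configuration leaves the e_g set evenly filled (or empty) — no strong Jahn–Teller driving force.
[Mn(NCS)₆]³−: Each isothiocyanate is −1; balancing the −3 overall charge requires Mn(III). Mn sits in group 7, so the d-electron count is 7 − 3 = 4. Isothiocyanate is a weak-field ligand for a first-row metal, so the complex is high-spin. The t₂g³e_g¹ (high-spin) configuration has an unevenly filled e_g set; the Jahn–Teller theorem predicts a tetragonal distortion (typically axial elongation) to lift the degeneracy.

[Mn(NCS)₆]³−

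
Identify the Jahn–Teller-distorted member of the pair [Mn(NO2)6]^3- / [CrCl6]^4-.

[CrCl6]^4-

[Mn(NO2)6]^3-: Summing ligand charges against the −3 overall charge gives an oxidation state of +3 for manganese. Manganese is a group-7 element; Mn(III) is therefore d⁴. Nitro (N-bound nitrite) is a strong-field ligand (high in the spectrochemical series) for a first-row metal, so the complex is low-spin. The d⁴ configuration leaves the e_g set evenly filled (or empty) — no strong Jahn–Teller driving force.
[CrCl6]^4-: Summing ligand charges against the −4 overall charge gives an oxidation state of +2 for chromium. Group 6 minus oxidation state 2 gives a d⁴ configuration. Chloride is a weak-field ligand for a first-row metal, so the complex is high-spin. The t₂g³e_g¹ (high-spin) configuration has an unevenly filled e_g set; the Jahn–Teller theorem predicts a tetragonal distortion (typically axial elongation) to lift the degeneracy.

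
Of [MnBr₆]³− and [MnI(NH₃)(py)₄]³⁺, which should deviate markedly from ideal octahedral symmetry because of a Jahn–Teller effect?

[MnBr₆]³−: Each bromide is −1; balancing the −3 overall charge requires Mn(III). Group 7 minus oxidation state 3 gives a d⁴ configuration. Bromide is a weak-field ligand for a first-row metal, so the complex is high-spin. The t₂g³e_g¹ (high-spin) configuration has an unevenly filled e_g set; the Jahn–Teller theorem predicts a tetragonal distortion (typically axial elongation) to lift the degeneracy.
[MnI(NH₃)(py)₄]³⁺: Summing ligand charges against the +3 overall charge gives an oxidation state of +4 for manganese. Group 7 minus oxidation state 4 gives a d³ configuration. The d³ configuration leaves the e_g set evenly filled (or empty) — no strong Jahn–Teller driving force.

[MnBr₆]³−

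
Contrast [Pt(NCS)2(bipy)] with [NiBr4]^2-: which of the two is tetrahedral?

[NiBr4]^2-

For [Pt(NCS)2(bipy)]: Summing ligand charges against the 0 overall charge gives an oxidation state of +2 for platinum. Group 10 minus oxidation state 2 gives a d⁸ configuration. A 5d d⁸ ion has a large crystal-field splitting; square planar leaves the high-energy d_{x²−y²} orbital empty and maximises CFSE. → square planar.
For [NiBr4]^2-: Summing ligand charges against the −2 overall charge gives an oxidation state of +2 for nickel. Ni sits in group 10, so the d-electron count is 10 − 2 = 8. Bromide is a weak-field ligand. With weak-field ligands the CFSE gain from square planar is small, so a 3d d⁸ ion takes the sterically preferred tetrahedral geometry. → tetrahedral.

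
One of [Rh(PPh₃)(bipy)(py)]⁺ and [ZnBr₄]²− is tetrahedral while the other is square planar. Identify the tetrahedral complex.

For [Rh(PPh₃)(bipy)(py)]⁺: Ligand charges: triphenylphosphine is neutral; 2,2′-bipyridine is neutral; pyridine is neutral. With an overall charge of +1 the rhodium centre must be in the +1 oxidation state. Group 9 minus oxidation state 1 gives a d⁸ configuration. A 4d d⁸ ion has a large crystal-field splitting; square planar leaves the high-energy d_{x²−y²} orbital empty and maximises CFSE. → square planar.
For [ZnBr₄]²−: Ligand charges: each bromide is −1. With an overall charge of −2 the zinc centre must be in the +2 oxidation state. Zinc is a group-12 element; Zn(II) is therefore d¹⁰. A d¹⁰ ion has no crystal-field stabilisation preference between square planar and tetrahedral, so four ligands adopt the sterically favoured tetrahedral geometry. → tetrahedral.

[ZnBr₄]²−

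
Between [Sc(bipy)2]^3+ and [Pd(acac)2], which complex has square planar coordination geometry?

For [Sc(bipy)2]^3+: Ligand charges: 2,2′-bipyridine is neutral. With an overall charge of +3 the scandium centre must be in the +3 oxidation state. Sc sits in group 3, so the d-electron count is 3 − 3 = 0. A d⁰ ion has no crystal-field stabilisation preference between square planar and tetrahedral, so four ligands adopt the sterically favoured tetrahedral geometry. → tetrahedral.
For [Pd(acac)2]: Each acetylacetonate is −1; balancing the 0 overall charge requires Pd(II). Pd sits in group 10, so the d-electron count is 10 − 2 = 8. A 4d d⁸ ion has a large crystal-field splitting; square planar leaves the high-energy d_{x²−y²} orbital empty and maximises CFSE. → square planar.

[Pd(acac)2]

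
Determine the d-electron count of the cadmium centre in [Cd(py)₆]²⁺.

Summing ligand charges against the +2 overall charge gives an oxidation state of +2 for cadmium.
Cadmium is a group-12 element; Cd(II) is therefore d¹⁰.

d¹⁰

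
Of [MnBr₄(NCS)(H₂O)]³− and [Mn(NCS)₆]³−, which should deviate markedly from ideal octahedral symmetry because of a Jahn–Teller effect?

[Mn(NCS)₆]³−

[MnBr₄(NCS)(H₂O)]³−: Each bromide is −1; each isothiocyanate is −1; water is neutral; balancing the −3 overall charge requires Mn(II). Manganese is a group-7 element; Mn(II) is therefore d⁵. Bromide and isothiocyanate are weak-field ligands for a first-row metal, so the complex is high-spin. The d⁵ configuration leaves the e_g set evenly filled (or empty) — no strong Jahn–Teller driving force.
[Mn(NCS)₆]³−: Ligand charges: each isothiocyanate is −1. With an overall charge of −3 the manganese centre must be in the +3 oxidation state. Manganese is a group-7 element; Mn(III) is therefore d⁴. Isothiocyanate is a weak-field ligand for a first-row metal, so the complex is high-spin. The t₂g³e_g¹ (high-spin) configuration has an unevenly filled e_g set; the Jahn–Teller theorem predicts a tetragonal distortion (typically axial elongation) to lift the degeneracy.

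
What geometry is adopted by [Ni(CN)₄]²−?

Summing ligand charges against the −2 overall charge gives an oxidation state of +2 for nickel.
Ni sits in group 10, so the d-electron count is 10 − 2 = 8.
Coordination number: 4.
Cyanide is a strong-field ligand (high in the spectrochemical series).
A 3d d⁸ ion with strong-field ligands gains enough CFSE to favour square planar over tetrahedral.

square planar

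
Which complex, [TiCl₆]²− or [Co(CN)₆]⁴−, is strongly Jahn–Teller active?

[Co(CN)₆]⁴−

[TiCl₆]²−: Each chloride is −1; balancing the −2 overall charge requires Ti(IV). Group 4 minus oxidation state 4 gives a d⁰ configuration. The d⁰ configuration leaves the e_g set evenly filled (or empty) — no strong Jahn–Teller driving force.
[Co(CN)₆]⁴−: Each cyanide is −1; balancing the −4 overall charge requires Co(II). Co sits in group 9, so the d-electron count is 9 − 2 = 7. Cyanide is a strong-field ligand (high in the spectrochemical series) for a first-row metal, so the complex is low-spin. The t₂g⁶e_g¹ (low-spin) configuration has an unevenly filled e_g set; the Jahn–Teller theorem predicts a tetragonal distortion (typically axial elongation) to lift the degeneracy.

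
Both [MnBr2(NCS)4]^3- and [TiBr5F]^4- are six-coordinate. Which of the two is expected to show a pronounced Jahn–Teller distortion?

[MnBr2(NCS)4]^3-

[MnBr2(NCS)4]^3-: Ligand charges: each bromide is −1; each isothiocyanate is −1. With an overall charge of −3 the manganese centre must be in the +3 oxidation state. Manganese is a group-7 element; Mn(III) is therefore d⁴. Bromide and isothiocyanate are weak-field ligands for a first-row metal, so the complex is high-spin. The t₂g³e_g¹ (high-spin) configuration has an unevenly filled e_g set; the Jahn–Teller theorem predicts a tetragonal distortion (typically axial elongation) to lift the degeneracy.
[TiBr5F]^4-: Ligand charges: each bromide is −1; each fluoride is −1. With an overall charge of −4 the titanium centre must be in the +2 oxidation state. Group 4 minus oxidation state 2 gives a d² configuration. The d² configuration leaves the e_g set evenly filled (or empty) — no strong Jahn–Teller driving force.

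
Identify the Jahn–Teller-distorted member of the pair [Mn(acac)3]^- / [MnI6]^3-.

[Mn(acac)3]^-: Ligand charges: each acetylacetonate is −1. With an overall charge of −1 the manganese centre must be in the +2 oxidation state. Group 7 minus oxidation state 2 gives a d⁵ configuration. Acetylacetonate is a weak-field ligand for a first-row metal, so the complex is high-spin. The d⁵ configuration leaves the e_g set evenly filled (or empty) — no strong Jahn–Teller driving force.
[MnI6]^3-: Each iodide is −1; balancing the −3 overall charge requires Mn(III). Manganese is a group-7 element; Mn(III) is therefore d⁴. Iodide is a weak-field ligand for a first-row metal, so the complex is high-spin. The t₂g³e_g¹ (high-spin) configuration has an unevenly filled e_g set; the Jahn–Teller theorem predicts a tetragonal distortion (typically axial elongation) to lift the degeneracy.

[MnI6]^3-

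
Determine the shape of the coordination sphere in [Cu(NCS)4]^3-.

tetrahedral

Each isothiocyanate is −1; balancing the −3 overall charge requires Cu(I).
Cu sits in group 11, so the d-electron count is 11 − 1 = 10.
With 4 monodentate ligands the coordination number is 4.
A d¹⁰ ion has no crystal-field stabilisation preference between square planar and tetrahedral, so four ligands adopt the sterically favoured tetrahedral geometry.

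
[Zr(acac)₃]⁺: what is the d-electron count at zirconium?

d0

Each acetylacetonate is −1; balancing the +1 overall charge requires Zr(IV).
Zirconium is a group-4 element; Zr(IV) is therefore d⁰.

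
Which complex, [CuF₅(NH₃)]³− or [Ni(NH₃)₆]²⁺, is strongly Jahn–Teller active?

[CuF₅(NH₃)]³−: Summing ligand charges against the −3 overall charge gives an oxidation state of +2 for copper. Cu sits in group 11, so the d-electron count is 11 − 2 = 9. The t₂g⁶e_g³ configuration has an unevenly filled e_g set; the Jahn–Teller theorem predicts a tetragonal distortion (typically axial elongation) to lift the degeneracy.
[Ni(NH₃)₆]²⁺: Ligand charges: ammonia is neutral. With an overall charge of +2 the nickel centre must be in the +2 oxidation state. Nickel is a group-10 element; Ni(II) is therefore d⁸. The d⁸ configuration leaves the e_g set evenly filled (or empty) — no strong Jahn–Teller driving force.

[CuF₅(NH₃)]³−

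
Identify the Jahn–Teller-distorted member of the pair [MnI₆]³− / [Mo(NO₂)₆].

[MnI₆]³−

[MnI₆]³−: Each iodide is −1; balancing the −3 overall charge requires Mn(III). Manganese is a group-7 element; Mn(III) is therefore d⁴. Iodide is a weak-field ligand for a first-row metal, so the complex is high-spin. The t₂g³e_g¹ (high-spin) configuration has an unevenly filled e_g set; the Jahn–Teller theorem predicts a tetragonal distortion (typically axial elongation) to lift the degeneracy.
[Mo(NO₂)₆]: Summing ligand charges against the 0 overall charge gives an oxidation state of +6 for molybdenum. Mo sits in group 6, so the d-electron count is 6 − 6 = 0. The d⁰ configuration leaves the e_g set evenly filled (or empty) — no strong Jahn–Teller driving force.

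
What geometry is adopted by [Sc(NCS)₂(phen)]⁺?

tetrahedral

Ligand charges: each isothiocyanate is −1; 1,10-phenanthroline is neutral. With an overall charge of +1 the scandium centre must be in the +3 oxidation state.
Scandium is a group-3 element; Sc(III) is therefore d⁰.
Counting donor atoms: 2×isothiocyanate (monodentate) → 2 donors; 1×1,10-phenanthroline (bidentate) → 2 donors. Coordination number = 4.
A d⁰ ion has no crystal-field stabilisation preference between square planar and tetrahedral, so four ligands adopt the sterically favoured tetrahedral geometry.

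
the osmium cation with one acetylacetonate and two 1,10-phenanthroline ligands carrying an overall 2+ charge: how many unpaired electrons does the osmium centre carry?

1 unpaired electron

Ligand charges: each acetylacetonate is −1; 1,10-phenanthroline is neutral. With an overall charge of +2 the osmium centre must be in the +3 oxidation state.
Osmium is a group-8 element; Os(III) is therefore d⁵.
Counting donor atoms: 1×acetylacetonate (bidentate) → 2 donors; 2×1,10-phenanthroline (bidentate) → 4 donors. Coordination number = 6.
The spin state decides the count: a 5d ion has a large Δₒ and is invariably low-spin.
An octahedral low-spin d⁵ ion is t₂g⁵e_g⁰, giving 1 unpaired electron.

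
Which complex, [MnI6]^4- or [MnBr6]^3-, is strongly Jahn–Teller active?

[MnI6]^4-: Ligand charges: each iodide is −1. With an overall charge of −4 the manganese centre must be in the +2 oxidation state. Group 7 minus oxidation state 2 gives a d⁵ configuration. Iodide is a weak-field ligand for a first-row metal, so the complex is high-spin. The d⁵ configuration leaves the e_g set evenly filled (or empty) — no strong Jahn–Teller driving force.
[MnBr6]^3-: Each bromide is −1; balancing the −3 overall charge requires Mn(III). Mn sits in group 7, so the d-electron count is 7 − 3 = 4. Bromide is a weak-field ligand for a first-row metal, so the complex is high-spin. The t₂g³e_g¹ (high-spin) configuration has an unevenly filled e_g set; the Jahn–Teller theorem predicts a tetragonal distortion (typically axial elongation) to lift the degeneracy.

[MnBr6]^3-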